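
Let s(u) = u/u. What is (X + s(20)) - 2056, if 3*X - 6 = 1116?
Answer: -1681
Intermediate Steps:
X = 374 (X = 2 + (⅓)*1116 = 2 + 372 = 374)
s(u) = 1
(X + s(20)) - 2056 = (374 + 1) - 2056 = 375 - 2056 = -1681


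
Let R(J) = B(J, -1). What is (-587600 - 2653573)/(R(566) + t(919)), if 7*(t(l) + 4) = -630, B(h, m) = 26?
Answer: 3241173/68 ≈ 47664.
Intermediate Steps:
t(l) = -94 (t(l) = -4 + (1/7)*(-630) = -4 - 90 = -94)
R(J) = 26
(-587600 - 2653573)/(R(566) + t(919)) = (-587600 - 2653573)/(26 - 94) = -3241173/(-68) = -3241173*(-1/68) = 3241173/68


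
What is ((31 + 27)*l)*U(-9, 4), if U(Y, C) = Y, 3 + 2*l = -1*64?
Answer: 17487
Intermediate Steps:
l = -67/2 (l = -3/2 + (-1*64)/2 = -3/2 + (½)*(-64) = -3/2 - 32 = -67/2 ≈ -33.500)
((31 + 27)*l)*U(-9, 4) = ((31 + 27)*(-67/2))*(-9) = (58*(-67/2))*(-9) = -1943*(-9) = 17487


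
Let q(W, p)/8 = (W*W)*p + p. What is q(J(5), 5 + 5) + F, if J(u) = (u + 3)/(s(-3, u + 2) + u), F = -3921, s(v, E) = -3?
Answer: -2561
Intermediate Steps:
J(u) = (3 + u)/(-3 + u) (J(u) = (u + 3)/(-3 + u) = (3 + u)/(-3 + u))
q(W, p) = 8*p + 8*p*W² (q(W, p) = 8*((W*W)*p + p) = 8*(W²*p + p) = 8*(p*W² + p) = 8*(p + p*W²) = 8*p + 8*p*W²)
q(J(5), 5 + 5) + F = 8*(5 + 5)*(1 + ((3 + 5)/(-3 + 5))²) - 3921 = 8*10*(1 + (8/2)²) - 3921 = 8*10*(1 + ((½)*8)²) - 3921 = 8*10*(1 + 4²) - 3921 = 8*10*(1 + 16) - 3921 = 8*10*17 - 3921 = 1360 - 3921 = -2561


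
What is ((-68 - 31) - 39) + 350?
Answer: 212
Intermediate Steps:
((-68 - 31) - 39) + 350 = (-99 - 39) + 350 = -138 + 350 = 212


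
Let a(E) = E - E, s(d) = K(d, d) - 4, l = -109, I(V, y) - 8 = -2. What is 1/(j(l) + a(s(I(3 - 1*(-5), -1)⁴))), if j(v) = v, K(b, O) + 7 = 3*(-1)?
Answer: -1/109 ≈ -0.0091743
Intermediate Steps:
K(b, O) = -10 (K(b, O) = -7 + 3*(-1) = -7 - 3 = -10)
I(V, y) = 6 (I(V, y) = 8 - 2 = 6)
s(d) = -14 (s(d) = -10 - 4 = -14)
a(E) = 0
1/(j(l) + a(s(I(3 - 1*(-5), -1)⁴))) = 1/(-109 + 0) = 1/(-109) = -1/109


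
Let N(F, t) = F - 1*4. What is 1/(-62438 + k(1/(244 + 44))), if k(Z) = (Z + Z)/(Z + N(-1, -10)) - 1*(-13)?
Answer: -1439/89829577 ≈ -1.6019e-5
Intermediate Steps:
N(F, t) = -4 + F (N(F, t) = F - 4 = -4 + F)
k(Z) = 13 + 2*Z/(-5 + Z) (k(Z) = (Z + Z)/(Z + (-4 - 1)) - 1*(-13) = (2*Z)/(Z - 5) + 13 = (2*Z)/(-5 + Z) + 13 = 2*Z/(-5 + Z) + 13 = 13 + 2*Z/(-5 + Z))
1/(-62438 + k(1/(244 + 44))) = 1/(-62438 + 5*(-13 + 3/(244 + 44))/(-5 + 1/(244 + 44))) = 1/(-62438 + 5*(-13 + 3/288)/(-5 + 1/288)) = 1/(-62438 + 5*(-13 + 3*(1/288))/(-5 + 1/288)) = 1/(-62438 + 5*(-13 + 1/96)/(-1439/288)) = 1/(-62438 + 5*(-288/1439)*(-1247/96)) = 1/(-62438 + 18705/1439) = 1/(-89829577/1439) = -1439/89829577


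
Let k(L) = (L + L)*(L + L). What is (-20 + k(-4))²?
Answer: 1936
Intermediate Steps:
k(L) = 4*L² (k(L) = (2*L)*(2*L) = 4*L²)
(-20 + k(-4))² = (-20 + 4*(-4)²)² = (-20 + 4*16)² = (-20 + 64)² = 44² = 1936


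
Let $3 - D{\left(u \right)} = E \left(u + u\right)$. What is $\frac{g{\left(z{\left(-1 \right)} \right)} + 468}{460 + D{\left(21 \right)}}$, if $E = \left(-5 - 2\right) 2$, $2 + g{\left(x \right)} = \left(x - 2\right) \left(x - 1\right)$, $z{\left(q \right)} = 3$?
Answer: $\frac{468}{1051} \approx 0.44529$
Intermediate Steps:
$g{\left(x \right)} = -2 + \left(-1 + x\right) \left(-2 + x\right)$ ($g{\left(x \right)} = -2 + \left(x - 2\right) \left(x - 1\right) = -2 + \left(-2 + x\right) \left(-1 + x\right) = -2 + \left(-1 + x\right) \left(-2 + x\right)$)
$E = -14$ ($E = \left(-7\right) 2 = -14$)
$D{\left(u \right)} = 3 + 28 u$ ($D{\left(u \right)} = 3 - - 14 \left(u + u\right) = 3 - - 14 \cdot 2 u = 3 - - 28 u = 3 + 28 u$)
$\frac{g{\left(z{\left(-1 \right)} \right)} + 468}{460 + D{\left(21 \right)}} = \frac{3 \left(-3 + 3\right) + 468}{460 + \left(3 + 28 \cdot 21\right)} = \frac{3 \cdot 0 + 468}{460 + \left(3 + 588\right)} = \frac{0 + 468}{460 + 591} = \frac{468}{1051}$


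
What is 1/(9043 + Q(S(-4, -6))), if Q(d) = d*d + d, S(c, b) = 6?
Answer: 1/9085 ≈ 0.00011007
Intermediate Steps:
Q(d) = d + d² (Q(d) = d² + d = d + d²)
1/(9043 + Q(S(-4, -6))) = 1/(9043 + 6*(1 + 6)) = 1/(9043 + 6*7) = 1/(9043 + 42) = 1/9085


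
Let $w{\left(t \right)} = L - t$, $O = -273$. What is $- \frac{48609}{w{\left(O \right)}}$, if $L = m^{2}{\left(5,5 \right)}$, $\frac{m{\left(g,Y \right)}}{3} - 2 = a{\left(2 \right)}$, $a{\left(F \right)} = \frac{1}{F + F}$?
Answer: $- \frac{259248}{1699} \approx -152.59$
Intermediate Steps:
$a{\left(F \right)} = \frac{1}{2 F}$
$m{\left(g,Y \right)} = \frac{27}{4}$ ($m{\left(g,Y \right)} = 6 + 3 \frac{1}{2 \cdot 2} = 6 + 3 \cdot \frac{1}{2} \cdot \frac{1}{2} = 6 + 3 \cdot \frac{1}{4} = 6 + \frac{3}{4} = \frac{27}{4}$)
$L = \frac{729}{16}$ ($L = \left(\frac{27}{4}\right)^{2} = \frac{729}{16} \approx 45.563$)
$w{\left(t \right)} = \frac{729}{16} - t$
$- \frac{48609}{w{\left(O \right)}} = - \frac{48609}{\frac{729}{16} - -273} = - \frac{48609}{\frac{729}{16} + 273} = - \frac{48609}{\frac{5097}{16}} = \left(-48609\right) \frac{16}{5097} = - \frac{259248}{1699}$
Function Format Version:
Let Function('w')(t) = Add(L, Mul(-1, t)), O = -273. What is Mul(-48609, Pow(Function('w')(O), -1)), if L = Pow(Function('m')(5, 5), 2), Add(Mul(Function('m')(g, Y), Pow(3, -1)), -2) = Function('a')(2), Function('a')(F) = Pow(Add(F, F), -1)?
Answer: Rational(-259248, 1699) ≈ -152.59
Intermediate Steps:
Function('a')(F) = Mul(Rational(1, 2), Pow(F, -1)) (Function('a')(F) = Pow(Mul(2, F), -1) = Mul(Rational(1, 2), Pow(F, -1)))
Function('m')(g, Y) = Rational(27, 4) (Function('m')(g, Y) = Add(6, Mul(3, Mul(Rational(1, 2), Pow(2, -1)))) = Add(6, Mul(3, Mul(Rational(1, 2), Rational(1, 2)))) = Add(6, Mul(3, Rational(1, 4))) = Add(6, Rational(3, 4)) = Rational(27, 4))
L = Rational(729, 16) (L = Pow(Rational(27, 4), 2) = Rational(729, 16) ≈ 45.563)
Function('w')(t) = Add(Rational(729, 16), Mul(-1, t))
Mul(-48609, Pow(Function('w')(O), -1)) = Mul(-48609, Pow(Add(Rational(729, 16), Mul(-1, -273)), -1)) = Mul(-48609, Pow(Add(Rational(729, 16), 273), -1)) = Mul(-48609, Pow(Rational(5097, 16), -1)) = Mul(-48609, Rational(16, 5097)) = Rational(-259248, 1699)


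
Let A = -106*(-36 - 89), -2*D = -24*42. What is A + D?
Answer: 13754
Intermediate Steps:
D = 504 (D = -(-12)*42 = -½*(-1008) = 504)
A = 13250 (A = -106*(-125) = 13250)
A + D = 13250 + 504 = 13754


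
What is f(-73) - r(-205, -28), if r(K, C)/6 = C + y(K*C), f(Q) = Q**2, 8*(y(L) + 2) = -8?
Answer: 5515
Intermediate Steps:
y(L) = -3 (y(L) = -2 + (1/8)*(-8) = -2 - 1 = -3)
r(K, C) = -18 + 6*C (r(K, C) = 6*(C - 3) = 6*(-3 + C) = -18 + 6*C)
f(-73) - r(-205, -28) = (-73)**2 - (-18 + 6*(-28)) = 5329 - (-18 - 168) = 5329 - 1*(-186) = 5329 + 186 = 5515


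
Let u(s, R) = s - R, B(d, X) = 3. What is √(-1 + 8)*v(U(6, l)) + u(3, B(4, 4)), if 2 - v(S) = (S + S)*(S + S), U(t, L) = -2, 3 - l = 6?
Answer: -14*√7 ≈ -37.041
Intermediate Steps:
l = -3 (l = 3 - 1*6 = 3 - 6 = -3)
v(S) = 2 - 4*S² (v(S) = 2 - (S + S)*(S + S) = 2 - 2*S*2*S = 2 - 4*S²)
√(-1 + 8)*v(U(6, l)) + u(3, B(4, 4)) = √(-1 + 8)*(2 - 4*(-2)²) + (3 - 1*3) = √7*(2 - 4*4) + (3 - 3) = √7*(2 - 16) + 0 = √7*(-14) + 0 = -14*√7 + 0 = -14*√7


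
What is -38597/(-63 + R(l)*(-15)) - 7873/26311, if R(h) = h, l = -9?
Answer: -1016092523/1894392 ≈ -536.37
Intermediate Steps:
-38597/(-63 + R(l)*(-15)) - 7873/26311 = -38597/(-63 - 9*(-15)) - 7873/26311 = -38597/(-63 + 135) - 7873*1/26311 = -38597/72 - 7873/26311 = -1016092523/1894392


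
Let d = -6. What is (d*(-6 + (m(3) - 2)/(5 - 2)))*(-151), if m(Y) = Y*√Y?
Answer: -6040 + 906*√3 ≈ -4470.8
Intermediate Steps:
m(Y) = Y^(3/2)
(d*(-6 + (m(3) - 2)/(5 - 2)))*(-151) = -6*(-6 + (3^(3/2) - 2)/(5 - 2))*(-151) = -6*(-6 + (3*√3 - 2)/3)*(-151) = -6*(-6 + (-2 + 3*√3)*(⅓))*(-151) = -6*(-6 + (-⅔ + √3))*(-151) = -6*(-20/3 + √3)*(-151) = (40 - 6*√3)*(-151) = -6040 + 906*√3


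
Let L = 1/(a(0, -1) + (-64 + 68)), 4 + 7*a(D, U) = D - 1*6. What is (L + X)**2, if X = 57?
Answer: 1067089/324 ≈ 3293.5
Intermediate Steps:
a(D, U) = -10/7 + D/7 (a(D, U) = -4/7 + (D - 1*6)/7 = -4/7 + (D - 6)/7 = -4/7 + (-6 + D)/7 = -4/7 + (-6/7 + D/7) = -10/7 + D/7)
L = 7/18 (L = 1/((-10/7 + (1/7)*0) + (-64 + 68)) = 1/((-10/7 + 0) + 4) = 1/(-10/7 + 4) = 1/(18/7) = 7/18 ≈ 0.38889)
(L + X)**2 = (7/18 + 57)**2 = (1033/18)**2 = 1067089/324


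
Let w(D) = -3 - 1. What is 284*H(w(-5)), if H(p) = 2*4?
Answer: 2272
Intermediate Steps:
w(D) = -4
H(p) = 8
284*H(w(-5)) = 284*8 = 2272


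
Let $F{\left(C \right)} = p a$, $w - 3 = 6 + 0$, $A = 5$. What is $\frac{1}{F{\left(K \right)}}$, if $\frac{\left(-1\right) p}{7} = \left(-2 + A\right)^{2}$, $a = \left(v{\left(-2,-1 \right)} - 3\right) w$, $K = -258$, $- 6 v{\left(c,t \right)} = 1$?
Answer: $\frac{2}{3591} \approx 0.00055695$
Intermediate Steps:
$v{\left(c,t \right)} = - \frac{1}{6}$ ($v{\left(c,t \right)} = \left(- \frac{1}{6}\right) 1 = - \frac{1}{6}$)
$w = 9$ ($w = 3 + \left(6 + 0\right) = 3 + 6 = 9$)
$a = - \frac{57}{2}$ ($a = \left(- \frac{1}{6} - 3\right) 9 = \left(- \frac{19}{6}\right) 9 = - \frac{57}{2} \approx -28.5$)
$p = -63$ ($p = - 7 \left(-2 + 5\right)^{2} = - 7 \cdot 3^{2} = \left(-7\right) 9 = -63$)
$F{\left(C \right)} = \frac{3591}{2}$ ($F{\left(C \right)} = \left(-63\right) \left(- \frac{57}{2}\right) = \frac{3591}{2}$)
$\frac{1}{F{\left(K \right)}} = \frac{1}{\frac{3591}{2}} = \frac{2}{3591}$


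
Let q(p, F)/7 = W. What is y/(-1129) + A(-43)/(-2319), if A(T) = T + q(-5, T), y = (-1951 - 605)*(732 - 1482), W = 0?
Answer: -4445474453/2618151 ≈ -1697.9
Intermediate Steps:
q(p, F) = 0 (q(p, F) = 7*0 = 0)
y = 1917000 (y = -2556*(-750) = 1917000)
A(T) = T (A(T) = T + 0 = T)
y/(-1129) + A(-43)/(-2319) = 1917000/(-1129) - 43/(-2319) = 1917000*(-1/1129) - 43*(-1/2319) = -1917000/1129 + 43/2319 = -4445474453/2618151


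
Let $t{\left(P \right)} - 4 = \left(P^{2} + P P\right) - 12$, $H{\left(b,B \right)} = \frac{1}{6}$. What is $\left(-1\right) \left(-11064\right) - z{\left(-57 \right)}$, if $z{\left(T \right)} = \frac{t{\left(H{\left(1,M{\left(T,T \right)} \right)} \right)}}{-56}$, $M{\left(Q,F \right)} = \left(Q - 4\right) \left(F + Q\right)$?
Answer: $\frac{11152369}{1008} \approx 11064.0$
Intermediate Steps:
$M{\left(Q,F \right)} = \left(-4 + Q\right) \left(F + Q\right)$
$H{\left(b,B \right)} = \frac{1}{6}$
$t{\left(P \right)} = -8 + 2 P^{2}$ ($t{\left(P \right)} = 4 - \left(12 - P^{2} - P P\right) = 4 + \left(\left(P^{2} + P^{2}\right) - 12\right) = 4 + \left(2 P^{2} - 12\right) = 4 + \left(-12 + 2 P^{2}\right) = -8 + 2 P^{2}$)
$z{\left(T \right)} = \frac{143}{1008}$ ($z{\left(T \right)} = \frac{-8 + \frac{2}{36}}{-56} = \left(-8 + 2 \cdot \frac{1}{36}\right) \left(- \frac{1}{56}\right) = \left(-8 + \frac{1}{18}\right) \left(- \frac{1}{56}\right) = \left(- \frac{143}{18}\right) \left(- \frac{1}{56}\right) = \frac{143}{1008}$)
$\left(-1\right) \left(-11064\right) - z{\left(-57 \right)} = \left(-1\right) \left(-11064\right) - \frac{143}{1008} = 11064 - \frac{143}{1008} = \frac{11152369}{1008}$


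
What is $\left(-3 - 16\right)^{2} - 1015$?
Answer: $-654$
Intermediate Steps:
$\left(-3 - 16\right)^{2} - 1015 = \left(-19\right)^{2} - 1015 = 361 - 1015 = -654$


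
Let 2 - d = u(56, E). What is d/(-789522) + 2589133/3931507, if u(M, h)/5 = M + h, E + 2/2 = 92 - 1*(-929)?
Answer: 1032660554536/1552005634827 ≈ 0.66537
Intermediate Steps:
E = 1020 (E = -1 + (92 - 1*(-929)) = -1 + (92 + 929) = -1 + 1021 = 1020)
u(M, h) = 5*M + 5*h (u(M, h) = 5*(M + h) = 5*M + 5*h)
d = -5378 (d = 2 - (5*56 + 5*1020) = 2 - (280 + 5100) = 2 - 1*5380 = 2 - 5380 = -5378)
d/(-789522) + 2589133/3931507 = -5378/(-789522) + 2589133/3931507 = -5378*(-1/789522) + 2589133*(1/3931507) = 2689/394761 + 2589133/3931507 = 1032660554536/1552005634827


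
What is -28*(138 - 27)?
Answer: -3108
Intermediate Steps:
-28*(138 - 27) = -28*111 = -3108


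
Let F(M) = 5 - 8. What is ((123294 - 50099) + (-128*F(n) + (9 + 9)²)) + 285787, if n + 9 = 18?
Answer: 359690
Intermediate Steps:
n = 9 (n = -9 + 18 = 9)
F(M) = -3
((123294 - 50099) + (-128*F(n) + (9 + 9)²)) + 285787 = ((123294 - 50099) + (-128*(-3) + (9 + 9)²)) + 285787 = (73195 + (384 + 18²)) + 285787 = (73195 + (384 + 324)) + 285787 = (73195 + 708) + 285787 = 73903 + 285787 = 359690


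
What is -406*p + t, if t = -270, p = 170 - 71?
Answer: -40464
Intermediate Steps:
p = 99
-406*p + t = -406*99 - 270 = -40194 - 270 = -40464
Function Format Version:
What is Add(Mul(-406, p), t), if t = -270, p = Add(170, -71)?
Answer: -40464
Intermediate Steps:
p = 99
Add(Mul(-406, p), t) = Add(Mul(-406, 99), -270) = Add(-40194, -270) = -40464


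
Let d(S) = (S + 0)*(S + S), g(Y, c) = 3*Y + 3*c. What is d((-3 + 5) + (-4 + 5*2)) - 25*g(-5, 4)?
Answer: 203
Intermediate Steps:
d(S) = 2*S² (d(S) = S*(2*S) = 2*S²)
d((-3 + 5) + (-4 + 5*2)) - 25*g(-5, 4) = 2*((-3 + 5) + (-4 + 5*2))² - 25*(3*(-5) + 3*4) = 2*(2 + (-4 + 10))² - 25*(-15 + 12) = 2*(2 + 6)² - 25*(-3) = 2*8² + 75 = 2*64 + 75 = 128 + 75 = 203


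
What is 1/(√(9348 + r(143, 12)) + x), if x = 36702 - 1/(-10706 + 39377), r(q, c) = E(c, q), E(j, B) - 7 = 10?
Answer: 30170007068511/1107291900100460716 - 822026241*√9365/1107291900100460716 ≈ 2.7175e-5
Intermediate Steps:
E(j, B) = 17 (E(j, B) = 7 + 10 = 17)
r(q, c) = 17
x = 1052283041/28671 (x = 36702 - 1/28671 = 1052283041/28671 ≈ 36702.)
1/(√(9348 + r(143, 12)) + x) = 1/(√(9348 + 17) + 1052283041/28671) = 1/(√9365 + 1052283041/28671) = 1/(1052283041/28671 + √9365)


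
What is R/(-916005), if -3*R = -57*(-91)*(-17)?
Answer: -29393/916005 ≈ -0.032088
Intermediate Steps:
R = 29393 (R = -(-57*(-91))*(-17)/3 = -1729*(-17) = -1/3*(-88179) = 29393)
R/(-916005) = 29393/(-916005) = 29393*(-1/916005) = -29393/916005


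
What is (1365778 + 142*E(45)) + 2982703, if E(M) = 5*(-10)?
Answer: 4341381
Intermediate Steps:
E(M) = -50
(1365778 + 142*E(45)) + 2982703 = (1365778 + 142*(-50)) + 2982703 = (1365778 - 7100) + 2982703 = 1358678 + 2982703 = 4341381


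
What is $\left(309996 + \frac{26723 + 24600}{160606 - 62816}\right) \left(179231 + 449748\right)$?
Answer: $\frac{19067221736763577}{97790} \approx 1.9498 \cdot 10^{11}$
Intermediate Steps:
$\left(309996 + \frac{26723 + 24600}{160606 - 62816}\right) \left(179231 + 449748\right) = \left(309996 + \frac{51323}{97790}\right) 628979 = \frac{30314560163}{97790} \cdot 628979 = \frac{19067221736763577}{97790}$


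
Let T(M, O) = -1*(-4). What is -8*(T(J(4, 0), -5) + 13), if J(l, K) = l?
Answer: -136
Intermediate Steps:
T(M, O) = 4
-8*(T(J(4, 0), -5) + 13) = -8*(4 + 13) = -8*17 = -136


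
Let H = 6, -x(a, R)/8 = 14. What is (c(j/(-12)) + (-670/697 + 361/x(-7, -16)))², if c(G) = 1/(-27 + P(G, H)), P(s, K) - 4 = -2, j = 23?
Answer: 67971598871121/3808742560000 ≈ 17.846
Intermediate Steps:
x(a, R) = -112 (x(a, R) = -8*14 = -112)
P(s, K) = 2 (P(s, K) = 4 - 2 = 2)
c(G) = -1/25 (c(G) = 1/(-27 + 2) = 1/(-25) = -1/25)
(c(j/(-12)) + (-670/697 + 361/x(-7, -16)))² = (-1/25 + (-670/697 + 361/(-112)))² = (-1/25 + (-670*1/697 + 361*(-1/112)))² = (-1/25 + (-670/697 - 361/112))² = (-1/25 - 326657/78064)² = (-8244489/1951600)² = 67971598871121/3808742560000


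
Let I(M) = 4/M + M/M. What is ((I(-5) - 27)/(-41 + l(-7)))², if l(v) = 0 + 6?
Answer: 17956/30625 ≈ 0.58632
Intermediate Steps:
l(v) = 6
I(M) = 1 + 4/M (I(M) = 4/M + 1 = 1 + 4/M)
((I(-5) - 27)/(-41 + l(-7)))² = (((4 - 5)/(-5) - 27)/(-41 + 6))² = ((-⅕*(-1) - 27)/(-35))² = ((⅕ - 27)*(-1/35))² = (-134/5*(-1/35))² = (134/175)² = 17956/30625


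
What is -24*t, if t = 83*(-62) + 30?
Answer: 122784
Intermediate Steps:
t = -5116 (t = -5146 + 30 = -5116)
-24*t = -24*(-5116) = 122784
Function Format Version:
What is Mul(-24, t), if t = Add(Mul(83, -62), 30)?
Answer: 122784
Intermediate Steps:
t = -5116 (t = Add(-5146, 30) = -5116)
Mul(-24, t) = Mul(-24, -5116) = 122784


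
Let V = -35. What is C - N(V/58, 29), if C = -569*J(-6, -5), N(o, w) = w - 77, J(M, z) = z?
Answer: 2893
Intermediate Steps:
N(o, w) = -77 + w
C = 2845 (C = -569*(-5) = 2845)
C - N(V/58, 29) = 2845 - (-77 + 29) = 2845 - 1*(-48) = 2845 + 48 = 2893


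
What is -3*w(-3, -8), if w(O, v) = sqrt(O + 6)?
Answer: -3*sqrt(3) ≈ -5.1962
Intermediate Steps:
w(O, v) = sqrt(6 + O)
-3*w(-3, -8) = -3*sqrt(6 - 3) = -3*sqrt(3)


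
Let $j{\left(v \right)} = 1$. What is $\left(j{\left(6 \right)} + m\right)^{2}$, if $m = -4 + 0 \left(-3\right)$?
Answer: $9$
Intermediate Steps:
$m = -4$ ($m = -4 + 0 = -4$)
$\left(j{\left(6 \right)} + m\right)^{2} = \left(1 - 4\right)^{2} = \left(-3\right)^{2} = 9$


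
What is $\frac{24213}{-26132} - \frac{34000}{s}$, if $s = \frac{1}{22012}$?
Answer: $- \frac{19557397880213}{26132} \approx -7.4841 \cdot 10^{8}$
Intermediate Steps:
$s = \frac{1}{22012} \approx 4.543 \cdot 10^{-5}$
$\frac{24213}{-26132} - \frac{34000}{s} = \frac{24213}{-26132} - 34000 \frac{1}{\frac{1}{22012}} = 24213 \left(- \frac{1}{26132}\right) - 748408000 = - \frac{24213}{26132} - 748408000 = - \frac{19557397880213}{26132}$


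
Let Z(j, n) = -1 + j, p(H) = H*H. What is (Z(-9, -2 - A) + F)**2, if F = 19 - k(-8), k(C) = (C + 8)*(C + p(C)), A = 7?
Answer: 81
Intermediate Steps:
p(H) = H**2
k(C) = (8 + C)*(C + C**2) (k(C) = (C + 8)*(C + C**2) = (8 + C)*(C + C**2))
F = 19 (F = 19 - (-8)*(8 + (-8)**2 + 9*(-8)) = 19 - (-8)*(8 + 64 - 72) = 19 - (-8)*0 = 19 - 1*0 = 19 + 0 = 19)
(Z(-9, -2 - A) + F)**2 = ((-1 - 9) + 19)**2 = (-10 + 19)**2 = 9**2 = 81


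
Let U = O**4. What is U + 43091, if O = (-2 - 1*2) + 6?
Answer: 43107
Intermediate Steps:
O = 2 (O = (-2 - 2) + 6 = -4 + 6 = 2)
U = 16 (U = 2**4 = 16)
U + 43091 = 16 + 43091 = 43107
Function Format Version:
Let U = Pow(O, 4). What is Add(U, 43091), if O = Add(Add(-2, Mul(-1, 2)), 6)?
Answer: 43107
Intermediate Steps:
O = 2 (O = Add(Add(-2, -2), 6) = Add(-4, 6) = 2)
U = 16 (U = Pow(2, 4) = 16)
Add(U, 43091) = Add(16, 43091) = 43107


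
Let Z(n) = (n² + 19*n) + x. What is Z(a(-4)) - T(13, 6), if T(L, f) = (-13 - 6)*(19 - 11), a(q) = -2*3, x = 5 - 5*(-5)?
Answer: 104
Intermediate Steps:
x = 30 (x = 5 + 25 = 30)
a(q) = -6
Z(n) = 30 + n² + 19*n (Z(n) = (n² + 19*n) + 30 = 30 + n² + 19*n)
T(L, f) = -152 (T(L, f) = -19*8 = -152)
Z(a(-4)) - T(13, 6) = (30 + (-6)² + 19*(-6)) - 1*(-152) = (30 + 36 - 114) + 152 = -48 + 152 = 104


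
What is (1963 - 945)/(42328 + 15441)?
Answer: 1018/57769 ≈ 0.017622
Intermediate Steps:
(1963 - 945)/(42328 + 15441) = 1018/57769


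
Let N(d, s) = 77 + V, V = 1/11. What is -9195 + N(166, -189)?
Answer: -100297/11 ≈ -9117.9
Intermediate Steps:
V = 1/11 ≈ 0.090909
N(d, s) = 848/11 (N(d, s) = 77 + 1/11 = 848/11)
-9195 + N(166, -189) = -9195 + 848/11 = -100297/11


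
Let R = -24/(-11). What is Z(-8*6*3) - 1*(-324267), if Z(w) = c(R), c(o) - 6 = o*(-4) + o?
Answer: 3566931/11 ≈ 3.2427e+5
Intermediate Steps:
R = 24/11 (R = -24*(-1/11) = 24/11 ≈ 2.1818)
c(o) = 6 - 3*o (c(o) = 6 + (o*(-4) + o) = 6 + (-4*o + o) = 6 - 3*o)
Z(w) = -6/11 (Z(w) = 6 - 3*24/11 = 6 - 72/11 = -6/11)
Z(-8*6*3) - 1*(-324267) = -6/11 - 1*(-324267) = -6/11 + 324267 = 3566931/11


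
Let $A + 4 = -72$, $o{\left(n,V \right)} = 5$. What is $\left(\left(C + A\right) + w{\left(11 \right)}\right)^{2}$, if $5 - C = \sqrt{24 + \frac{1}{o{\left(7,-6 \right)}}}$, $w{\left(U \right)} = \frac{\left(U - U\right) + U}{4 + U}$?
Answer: $\frac{1116361}{225} + \frac{23188 \sqrt{5}}{75} \approx 5652.9$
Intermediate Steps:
$A = -76$ ($A = -4 - 72 = -76$)
$w{\left(U \right)} = \frac{U}{4 + U}$ ($w{\left(U \right)} = \frac{0 + U}{4 + U} = \frac{U}{4 + U}$)
$C = 5 - \frac{11 \sqrt{5}}{5}$ ($C = 5 - \sqrt{24 + \frac{1}{5}} = 5 - \sqrt{\frac{121}{5}} = 5 - \frac{11 \sqrt{5}}{5} \approx 0.08065$)
$\left(\left(C + A\right) + w{\left(11 \right)}\right)^{2} = \left(\left(\left(5 - \frac{11 \sqrt{5}}{5}\right) - 76\right) + \frac{11}{4 + 11}\right)^{2} = \left(\left(-71 - \frac{11 \sqrt{5}}{5}\right) + \frac{11}{15}\right)^{2} = \left(- \frac{1054}{15} - \frac{11 \sqrt{5}}{5}\right)^{2}$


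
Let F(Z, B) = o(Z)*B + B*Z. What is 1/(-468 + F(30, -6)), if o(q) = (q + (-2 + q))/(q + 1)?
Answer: -31/20436 ≈ -0.0015169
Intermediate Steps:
o(q) = (-2 + 2*q)/(1 + q)
F(Z, B) = B*Z + 2*B*(-1 + Z)/(1 + Z) (F(Z, B) = (2*(-1 + Z)/(1 + Z))*B + B*Z = 2*B*(-1 + Z)/(1 + Z) + B*Z = B*Z + 2*B*(-1 + Z)/(1 + Z))
1/(-468 + F(30, -6)) = 1/(-468 - 6*(-2 + 30² + 3*30)/(1 + 30)) = 1/(-468 - 6*(-2 + 900 + 90)/31) = 1/(-468 - 6*1/31*988) = 1/(-468 - 5928/31) = 1/(-20436/31) = -31/20436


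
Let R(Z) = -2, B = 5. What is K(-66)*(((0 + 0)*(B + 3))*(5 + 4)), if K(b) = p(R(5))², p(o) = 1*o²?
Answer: 0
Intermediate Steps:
p(o) = o²
K(b) = 16 (K(b) = ((-2)²)² = 4² = 16)
K(-66)*(((0 + 0)*(B + 3))*(5 + 4)) = 16*(((0 + 0)*(5 + 3))*(5 + 4)) = 16*((0*8)*9) = 16*(0*9) = 16*0 = 0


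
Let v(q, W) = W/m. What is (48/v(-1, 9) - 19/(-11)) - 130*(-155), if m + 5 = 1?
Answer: 664303/33 ≈ 20130.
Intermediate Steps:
m = -4 (m = -5 + 1 = -4)
v(q, W) = -W/4 (v(q, W) = W/(-4) = W*(-¼) = -W/4)
(48/v(-1, 9) - 19/(-11)) - 130*(-155) = (48/((-¼*9)) - 19/(-11)) - 130*(-155) = (48/(-9/4) - 19*(-1/11)) + 20150 = (48*(-4/9) + 19/11) + 20150 = (-64/3 + 19/11) + 20150 = -647/33 + 20150 = 664303/33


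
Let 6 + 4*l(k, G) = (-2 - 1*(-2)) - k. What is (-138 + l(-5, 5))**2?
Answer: 305809/16 ≈ 19113.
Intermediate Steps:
l(k, G) = -3/2 - k/4 (l(k, G) = -3/2 + ((-2 - 1*(-2)) - k)/4 = -3/2 + ((-2 + 2) - k)/4 = -3/2 + (0 - k)/4 = -3/2 + (-k)/4 = -3/2 - k/4)
(-138 + l(-5, 5))**2 = (-138 + (-3/2 - 1/4*(-5)))**2 = (-138 + (-3/2 + 5/4))**2 = (-138 - 1/4)**2 = (-553/4)**2 = 305809/16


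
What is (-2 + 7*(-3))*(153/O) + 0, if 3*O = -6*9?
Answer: 391/2 ≈ 195.50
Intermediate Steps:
O = -18 (O = (-6*9)/3 = (⅓)*(-54) = -18)
(-2 + 7*(-3))*(153/O) + 0 = (-2 + 7*(-3))*(153/(-18)) + 0 = (-2 - 21)*(153*(-1/18)) + 0 = -23*(-17/2) + 0 = 391/2 + 0 = 391/2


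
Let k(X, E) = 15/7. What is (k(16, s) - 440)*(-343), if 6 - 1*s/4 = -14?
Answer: 150185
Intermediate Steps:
s = 80 (s = 24 - 4*(-14) = 24 + 56 = 80)
k(X, E) = 15/7 (k(X, E) = 15*(1/7) = 15/7)
(k(16, s) - 440)*(-343) = (15/7 - 440)*(-343) = -3065/7*(-343) = 150185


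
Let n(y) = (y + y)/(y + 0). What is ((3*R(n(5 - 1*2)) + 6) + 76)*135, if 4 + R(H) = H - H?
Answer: 9450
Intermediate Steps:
n(y) = 2 (n(y) = (2*y)/y = 2)
R(H) = -4 (R(H) = -4 + (H - H) = -4 + 0 = -4)
((3*R(n(5 - 1*2)) + 6) + 76)*135 = ((3*(-4) + 6) + 76)*135 = ((-12 + 6) + 76)*135 = (-6 + 76)*135 = 70*135 = 9450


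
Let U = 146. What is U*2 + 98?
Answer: 390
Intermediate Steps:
U*2 + 98 = 146*2 + 98 = 292 + 98 = 390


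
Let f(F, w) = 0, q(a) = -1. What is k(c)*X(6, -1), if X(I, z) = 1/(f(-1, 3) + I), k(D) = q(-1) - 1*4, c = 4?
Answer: -5/6 ≈ -0.83333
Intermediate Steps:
k(D) = -5 (k(D) = -1 - 1*4 = -1 - 4 = -5)
X(I, z) = 1/I (X(I, z) = 1/(0 + I) = 1/I)
k(c)*X(6, -1) = -5/6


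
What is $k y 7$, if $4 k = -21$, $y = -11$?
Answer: $\frac{1617}{4} \approx 404.25$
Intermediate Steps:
$k = - \frac{21}{4}$ ($k = \frac{1}{4} \left(-21\right) = - \frac{21}{4} \approx -5.25$)
$k y 7 = \left(- \frac{21}{4}\right) \left(-11\right) 7 = \frac{231}{4} \cdot 7 = \frac{1617}{4}$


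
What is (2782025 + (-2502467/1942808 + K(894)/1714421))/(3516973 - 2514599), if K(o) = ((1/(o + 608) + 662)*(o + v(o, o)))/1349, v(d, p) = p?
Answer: 9387718857482076783567107/3382431738434252147984368 ≈ 2.7754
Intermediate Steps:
K(o) = 2*o*(662 + 1/(608 + o))/1349 (K(o) = ((1/(o + 608) + 662)*(o + o))/1349 = ((1/(608 + o) + 662)*(2*o))*(1/1349) = ((662 + 1/(608 + o))*(2*o))*(1/1349) = (2*o*(662 + 1/(608 + o)))*(1/1349) = 2*o*(662 + 1/(608 + o))/1349)
(2782025 + (-2502467/1942808 + K(894)/1714421))/(3516973 - 2514599) = (2782025 + (-2502467/1942808 + ((2/1349)*894*(402497 + 662*894)/(608 + 894))/1714421))/(3516973 - 2514599) = (2782025 + (-2502467*1/1942808 + ((2/1349)*894*(402497 + 591828)/1502)*(1/1714421)))/1002374 = (2782025 + (-2502467/1942808 + ((2/1349)*894*(1/1502)*994325)*(1/1714421)))*(1/1002374) = (2782025 + (-2502467/1942808 + (888926550/1013099)*(1/1714421)))*(1/1002374) = (2782025 + (-2502467/1942808 + 888926550/1736878200679))*(1/1002374) = (2782025 - 4344753366605822693/3374420863304766632)*(1/1002374) = (9387718857482076783567107/3374420863304766632)*(1/1002374) = 9387718857482076783567107/3382431738434252147984368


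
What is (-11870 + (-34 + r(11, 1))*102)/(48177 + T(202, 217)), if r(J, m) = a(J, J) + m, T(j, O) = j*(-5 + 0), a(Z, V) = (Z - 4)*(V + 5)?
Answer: -3812/47167 ≈ -0.080819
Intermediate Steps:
a(Z, V) = (-4 + Z)*(5 + V)
T(j, O) = -5*j (T(j, O) = j*(-5) = -5*j)
r(J, m) = -20 + J + m + J**2 (r(J, m) = (-20 - 4*J + 5*J + J*J) + m = (-20 - 4*J + 5*J + J**2) + m = (-20 + J + J**2) + m = -20 + J + m + J**2)
(-11870 + (-34 + r(11, 1))*102)/(48177 + T(202, 217)) = (-11870 + (-34 + (-20 + 11 + 1 + 11**2))*102)/(48177 - 5*202) = (-11870 + (-34 + (-20 + 11 + 1 + 121))*102)/(48177 - 1010) = (-11870 + (-34 + 113)*102)/47167 = (-11870 + 79*102)*(1/47167) = (-11870 + 8058)*(1/47167) = -3812*1/47167 = -3812/47167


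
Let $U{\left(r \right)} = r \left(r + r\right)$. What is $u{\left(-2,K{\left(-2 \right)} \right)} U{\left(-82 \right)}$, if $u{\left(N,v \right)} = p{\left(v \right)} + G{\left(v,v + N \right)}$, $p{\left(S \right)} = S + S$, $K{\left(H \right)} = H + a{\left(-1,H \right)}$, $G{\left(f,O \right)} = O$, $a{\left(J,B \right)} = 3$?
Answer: $13448$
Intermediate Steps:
$K{\left(H \right)} = 3 + H$ ($K{\left(H \right)} = H + 3 = 3 + H$)
$U{\left(r \right)} = 2 r^{2}$ ($U{\left(r \right)} = r 2 r = 2 r^{2}$)
$p{\left(S \right)} = 2 S$
$u{\left(N,v \right)} = N + 3 v$ ($u{\left(N,v \right)} = 2 v + \left(v + N\right) = 2 v + \left(N + v\right) = N + 3 v$)
$u{\left(-2,K{\left(-2 \right)} \right)} U{\left(-82 \right)} = \left(-2 + 3 \left(3 - 2\right)\right) 2 \left(-82\right)^{2} = \left(-2 + 3 \cdot 1\right) 2 \cdot 6724 = \left(-2 + 3\right) 13448 = 1 \cdot 13448 = 13448$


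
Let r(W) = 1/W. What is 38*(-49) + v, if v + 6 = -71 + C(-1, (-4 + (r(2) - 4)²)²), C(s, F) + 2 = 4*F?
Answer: -6675/4 ≈ -1668.8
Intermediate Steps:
r(W) = 1/W
C(s, F) = -2 + 4*F
v = 773/4 (v = -6 + (-71 + (-2 + 4*(-4 + (1/2 - 4)²)²)) = -6 + (-71 + (-2 + 4*(-4 + (½ - 4)²)²)) = -6 + (-71 + (-2 + 4*(-4 + (-7/2)²)²)) = -6 + (-71 + (-2 + 4*(-4 + 49/4)²)) = -6 + (-71 + (-2 + 4*(33/4)²)) = -6 + (-71 + (-2 + 4*(1089/16))) = -6 + (-71 + (-2 + 1089/4)) = -6 + (-71 + 1081/4) = -6 + 797/4 = 773/4 ≈ 193.25)
38*(-49) + v = 38*(-49) + 773/4 = -1862 + 773/4 = -6675/4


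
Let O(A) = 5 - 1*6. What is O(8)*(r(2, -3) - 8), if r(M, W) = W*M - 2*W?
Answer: 8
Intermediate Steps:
O(A) = -1 (O(A) = 5 - 6 = -1)
r(M, W) = -2*W + M*W (r(M, W) = M*W - 2*W = -2*W + M*W)
O(8)*(r(2, -3) - 8) = -(-3*(-2 + 2) - 8) = -(-3*0 - 8) = -(0 - 8) = -1*(-8) = 8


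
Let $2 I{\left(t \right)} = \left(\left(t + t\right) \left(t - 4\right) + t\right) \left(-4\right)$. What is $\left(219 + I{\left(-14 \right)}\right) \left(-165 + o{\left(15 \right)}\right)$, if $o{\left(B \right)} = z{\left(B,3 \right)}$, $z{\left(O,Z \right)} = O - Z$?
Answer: $116433$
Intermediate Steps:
$o{\left(B \right)} = -3 + B$ ($o{\left(B \right)} = B - 3 = -3 + B$)
$I{\left(t \right)} = - 2 t - 4 t \left(-4 + t\right)$ ($I{\left(t \right)} = \frac{\left(\left(t + t\right) \left(t - 4\right) + t\right) \left(-4\right)}{2} = \frac{\left(2 t \left(-4 + t\right) + t\right) \left(-4\right)}{2} = \frac{\left(t + 2 t \left(-4 + t\right)\right) \left(-4\right)}{2} = \frac{- 4 t - 8 t \left(-4 + t\right)}{2} = - 2 t - 4 t \left(-4 + t\right)$)
$\left(219 + I{\left(-14 \right)}\right) \left(-165 + o{\left(15 \right)}\right) = \left(219 + 2 \left(-14\right) \left(7 - -28\right)\right) \left(-165 + \left(-3 + 15\right)\right) = \left(219 + 2 \left(-14\right) \left(7 + 28\right)\right) \left(-165 + 12\right) = \left(219 + 2 \left(-14\right) 35\right) \left(-153\right) = \left(219 - 980\right) \left(-153\right) = \left(-761\right) \left(-153\right) = 116433$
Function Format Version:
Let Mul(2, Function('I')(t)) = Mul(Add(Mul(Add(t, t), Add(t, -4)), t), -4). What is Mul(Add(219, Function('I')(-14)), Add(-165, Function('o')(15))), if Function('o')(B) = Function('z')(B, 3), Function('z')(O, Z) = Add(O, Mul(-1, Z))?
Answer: 116433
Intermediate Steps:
Function('o')(B) = Add(-3, B) (Function('o')(B) = Add(B, Mul(-1, 3)) = Add(B, -3) = Add(-3, B))
Function('I')(t) = Add(Mul(-2, t), Mul(-4, t, Add(-4, t))) (Function('I')(t) = Mul(Rational(1, 2), Mul(Add(Mul(Add(t, t), Add(t, -4)), t), -4)) = Mul(Rational(1, 2), Mul(Add(Mul(Mul(2, t), Add(-4, t)), t), -4)) = Mul(Rational(1, 2), Mul(Add(Mul(2, t, Add(-4, t)), t), -4)) = Mul(Rational(1, 2), Mul(Add(t, Mul(2, t, Add(-4, t))), -4)) = Mul(Rational(1, 2), Add(Mul(-4, t), Mul(-8, t, Add(-4, t)))) = Add(Mul(-2, t), Mul(-4, t, Add(-4, t))))
Mul(Add(219, Function('I')(-14)), Add(-165, Function('o')(15))) = Mul(Add(219, Mul(2, -14, Add(7, Mul(-2, -14)))), Add(-165, Add(-3, 15))) = Mul(Add(219, Mul(2, -14, Add(7, 28))), Add(-165, 12)) = Mul(Add(219, Mul(2, -14, 35)), -153) = Mul(Add(219, -980), -153) = Mul(-761, -153) = 116433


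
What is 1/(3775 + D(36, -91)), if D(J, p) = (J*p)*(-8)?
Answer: 1/29983 ≈ 3.3352e-5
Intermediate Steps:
D(J, p) = -8*J*p
1/(3775 + D(36, -91)) = 1/(3775 - 8*36*(-91)) = 1/(3775 + 26208) = 1/29983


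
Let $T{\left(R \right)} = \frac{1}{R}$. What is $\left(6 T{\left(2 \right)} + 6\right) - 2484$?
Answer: $-2475$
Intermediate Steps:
$\left(6 T{\left(2 \right)} + 6\right) - 2484 = \left(\frac{6}{2} + 6\right) - 2484 = \left(6 \cdot \frac{1}{2} + 6\right) - 2484 = \left(3 + 6\right) - 2484 = 9 - 2484 = -2475$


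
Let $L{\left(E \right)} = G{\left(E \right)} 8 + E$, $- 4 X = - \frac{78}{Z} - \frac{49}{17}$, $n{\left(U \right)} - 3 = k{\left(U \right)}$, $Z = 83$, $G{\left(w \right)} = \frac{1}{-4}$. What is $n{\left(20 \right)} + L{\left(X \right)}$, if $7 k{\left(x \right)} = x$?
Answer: $\frac{190139}{39508} \approx 4.8127$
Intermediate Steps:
$G{\left(w \right)} = - \frac{1}{4}$
$k{\left(x \right)} = \frac{x}{7}$
$n{\left(U \right)} = 3 + \frac{U}{7}$
$X = \frac{5393}{5644}$ ($X = - \frac{- \frac{78}{83} - \frac{49}{17}}{4} = \left(- \frac{1}{4}\right) \left(- \frac{5393}{1411}\right) = \frac{5393}{5644} \approx 0.95553$)
$L{\left(E \right)} = -2 + E$ ($L{\left(E \right)} = \left(- \frac{1}{4}\right) 8 + E = -2 + E$)
$n{\left(20 \right)} + L{\left(X \right)} = \left(3 + \frac{1}{7} \cdot 20\right) + \left(-2 + \frac{5393}{5644}\right) = \left(3 + \frac{20}{7}\right) - \frac{5895}{5644} = \frac{41}{7} - \frac{5895}{5644} = \frac{190139}{39508}$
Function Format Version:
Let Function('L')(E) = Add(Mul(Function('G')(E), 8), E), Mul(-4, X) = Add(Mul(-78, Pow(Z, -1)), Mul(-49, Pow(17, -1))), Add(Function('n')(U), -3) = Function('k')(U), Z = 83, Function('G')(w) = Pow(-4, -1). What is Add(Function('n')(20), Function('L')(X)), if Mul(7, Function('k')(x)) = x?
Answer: Rational(190139, 39508) ≈ 4.8127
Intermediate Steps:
Function('G')(w) = Rational(-1, 4)
Function('k')(x) = Mul(Rational(1, 7), x)
Function('n')(U) = Add(3, Mul(Rational(1, 7), U))
X = Rational(5393, 5644) (X = Mul(Rational(-1, 4), Add(Mul(-78, Pow(83, -1)), Mul(-49, Pow(17, -1)))) = Mul(Rational(-1, 4), Add(Mul(-78, Rational(1, 83)), Mul(-49, Rational(1, 17)))) = Mul(Rational(-1, 4), Add(Rational(-78, 83), Rational(-49, 17))) = Mul(Rational(-1, 4), Rational(-5393, 1411)) = Rational(5393, 5644) ≈ 0.95553)
Function('L')(E) = Add(-2, E) (Function('L')(E) = Add(Mul(Rational(-1, 4), 8), E) = Add(-2, E))
Add(Function('n')(20), Function('L')(X)) = Add(Add(3, Mul(Rational(1, 7), 20)), Add(-2, Rational(5393, 5644))) = Add(Add(3, Rational(20, 7)), Rational(-5895, 5644)) = Add(Rational(41, 7), Rational(-5895, 5644)) = Rational(190139, 39508)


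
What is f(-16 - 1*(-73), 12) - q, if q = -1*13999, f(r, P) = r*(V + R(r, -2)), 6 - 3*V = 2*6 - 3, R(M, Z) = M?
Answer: 17191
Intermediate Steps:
V = -1 (V = 2 - (2*6 - 3)/3 = 2 - (12 - 3)/3 = 2 - 1/3*9 = 2 - 3 = -1)
f(r, P) = r*(-1 + r)
q = -13999
f(-16 - 1*(-73), 12) - q = (-16 - 1*(-73))*(-1 + (-16 - 1*(-73))) - 1*(-13999) = (-16 + 73)*(-1 + (-16 + 73)) + 13999 = 57*(-1 + 57) + 13999 = 57*56 + 13999 = 3192 + 13999 = 17191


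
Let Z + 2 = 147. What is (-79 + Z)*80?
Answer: 5280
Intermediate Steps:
Z = 145 (Z = -2 + 147 = 145)
(-79 + Z)*80 = (-79 + 145)*80 = 66*80 = 5280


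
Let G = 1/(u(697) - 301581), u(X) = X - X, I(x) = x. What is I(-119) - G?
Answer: -35888138/301581 ≈ -119.00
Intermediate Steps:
u(X) = 0
G = -1/301581 (G = 1/(0 - 301581) = 1/(-301581) = -1/301581 ≈ -3.3159e-6)
I(-119) - G = -119 - 1*(-1/301581) = -119 + 1/301581 = -35888138/301581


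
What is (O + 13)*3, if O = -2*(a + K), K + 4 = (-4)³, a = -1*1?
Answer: 453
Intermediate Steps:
a = -1
K = -68 (K = -4 + (-4)³ = -4 - 64 = -68)
O = 138 (O = -2*(-1 - 68) = -2*(-69) = 138)
(O + 13)*3 = (138 + 13)*3 = 151*3 = 453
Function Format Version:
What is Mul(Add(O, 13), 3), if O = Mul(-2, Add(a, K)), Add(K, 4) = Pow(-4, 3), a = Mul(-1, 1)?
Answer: 453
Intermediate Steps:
a = -1
K = -68 (K = Add(-4, Pow(-4, 3)) = Add(-4, -64) = -68)
O = 138 (O = Mul(-2, Add(-1, -68)) = Mul(-2, -69) = 138)
Mul(Add(O, 13), 3) = Mul(Add(138, 13), 3) = Mul(151, 3) = 453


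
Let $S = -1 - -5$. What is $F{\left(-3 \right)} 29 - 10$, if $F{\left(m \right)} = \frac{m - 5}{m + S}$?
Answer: $-242$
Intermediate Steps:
$S = 4$ ($S = -1 + 5 = 4$)
$F{\left(m \right)} = \frac{-5 + m}{4 + m}$ ($F{\left(m \right)} = \frac{m - 5}{m + 4} = \frac{-5 + m}{4 + m}$)
$F{\left(-3 \right)} 29 - 10 = \frac{-5 - 3}{4 - 3} \cdot 29 - 10 = 1^{-1} \left(-8\right) 29 - 10 = 1 \left(-8\right) 29 - 10 = \left(-8\right) 29 - 10 = -232 - 10 = -242$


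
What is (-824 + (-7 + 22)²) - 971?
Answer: -1570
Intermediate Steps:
(-824 + (-7 + 22)²) - 971 = (-824 + 15²) - 971 = (-824 + 225) - 971 = -599 - 971 = -1570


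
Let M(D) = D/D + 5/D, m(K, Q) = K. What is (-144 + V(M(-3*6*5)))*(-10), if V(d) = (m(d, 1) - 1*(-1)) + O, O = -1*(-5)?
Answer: 12335/9 ≈ 1370.6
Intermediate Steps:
O = 5
M(D) = 1 + 5/D
V(d) = 6 + d (V(d) = (d - 1*(-1)) + 5 = (d + 1) + 5 = (1 + d) + 5 = 6 + d)
(-144 + V(M(-3*6*5)))*(-10) = (-144 + (6 + (5 - 3*6*5)/((-3*6*5))))*(-10) = (-144 + (6 + (5 - 18*5)/((-18*5))))*(-10) = (-144 + (6 + (5 - 90)/(-90)))*(-10) = (-144 + (6 - 1/90*(-85)))*(-10) = (-144 + (6 + 17/18))*(-10) = (-144 + 125/18)*(-10) = -2467/18*(-10) = 12335/9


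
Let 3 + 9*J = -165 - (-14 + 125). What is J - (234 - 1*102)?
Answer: -163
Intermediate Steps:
J = -31 (J = -⅓ + (-165 - (-14 + 125))/9 = -⅓ + (-165 - 1*111)/9 = -⅓ + (-165 - 111)/9 = -⅓ + (⅑)*(-276) = -⅓ - 92/3 = -31)
J - (234 - 1*102) = -31 - (234 - 1*102) = -31 - (234 - 102) = -31 - 1*132 = -31 - 132 = -163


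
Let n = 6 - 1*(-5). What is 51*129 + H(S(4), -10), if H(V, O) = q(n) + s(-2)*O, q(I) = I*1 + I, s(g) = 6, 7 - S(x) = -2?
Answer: 6541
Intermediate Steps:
S(x) = 9 (S(x) = 7 - 1*(-2) = 7 + 2 = 9)
n = 11 (n = 6 + 5 = 11)
q(I) = 2*I (q(I) = I + I = 2*I)
H(V, O) = 22 + 6*O (H(V, O) = 2*11 + 6*O = 22 + 6*O)
51*129 + H(S(4), -10) = 51*129 + (22 + 6*(-10)) = 6579 + (22 - 60) = 6579 - 38 = 6541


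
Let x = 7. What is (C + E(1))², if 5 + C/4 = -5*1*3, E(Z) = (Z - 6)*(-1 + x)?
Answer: 12100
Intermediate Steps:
E(Z) = -36 + 6*Z (E(Z) = (Z - 6)*(-1 + 7) = (-6 + Z)*6 = -36 + 6*Z)
C = -80 (C = -20 + 4*(-5*1*3) = -20 + 4*(-5*3) = -20 + 4*(-15) = -20 - 60 = -80)
(C + E(1))² = (-80 + (-36 + 6*1))² = (-80 + (-36 + 6))² = (-80 - 30)² = (-110)² = 12100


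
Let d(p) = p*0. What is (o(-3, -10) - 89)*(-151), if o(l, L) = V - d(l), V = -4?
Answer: 14043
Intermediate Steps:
d(p) = 0
o(l, L) = -4 (o(l, L) = -4 - 1*0 = -4 + 0 = -4)
(o(-3, -10) - 89)*(-151) = (-4 - 89)*(-151) = -93*(-151) = 14043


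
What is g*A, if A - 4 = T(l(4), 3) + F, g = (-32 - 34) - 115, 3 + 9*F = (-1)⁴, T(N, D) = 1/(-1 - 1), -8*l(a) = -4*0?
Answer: -10679/18 ≈ -593.28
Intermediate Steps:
l(a) = 0 (l(a) = -(-1)*0/2 = -⅛*0 = 0)
T(N, D) = -½ (T(N, D) = 1/(-2) = -½)
F = -2/9 (F = -⅓ + (⅑)*(-1)⁴ = -⅓ + (⅑)*1 = -⅓ + ⅑ = -2/9 ≈ -0.22222)
g = -181 (g = -66 - 115 = -181)
A = 59/18 (A = 4 + (-½ - 2/9) = 4 - 13/18 = 59/18 ≈ 3.2778)
g*A = -181*59/18 = -10679/18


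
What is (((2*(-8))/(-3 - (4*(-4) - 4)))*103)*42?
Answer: -69216/17 ≈ -4071.5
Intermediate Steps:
(((2*(-8))/(-3 - (4*(-4) - 4)))*103)*42 = (-16/(-3 - (-16 - 4))*103)*42 = (-16/(-3 - 1*(-20))*103)*42 = (-16/(-3 + 20)*103)*42 = (-16/17*103)*42 = (-16*1/17*103)*42 = -16/17*103*42 = -1648/17*42 = -69216/17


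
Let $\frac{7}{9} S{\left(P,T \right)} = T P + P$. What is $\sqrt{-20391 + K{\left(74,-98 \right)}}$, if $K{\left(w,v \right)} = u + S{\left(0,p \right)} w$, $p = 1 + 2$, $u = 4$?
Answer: $i \sqrt{20387} \approx 142.78 i$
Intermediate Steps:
$p = 3$
$S{\left(P,T \right)} = \frac{9 P}{7} + \frac{9 P T}{7}$ ($S{\left(P,T \right)} = \frac{9 \left(T P + P\right)}{7} = \frac{9 \left(P T + P\right)}{7} = \frac{9 \left(P + P T\right)}{7} = \frac{9 P}{7} + \frac{9 P T}{7}$)
$K{\left(w,v \right)} = 4$ ($K{\left(w,v \right)} = 4 + \frac{9}{7} \cdot 0 \left(1 + 3\right) w = 4 + \frac{9}{7} \cdot 0 \cdot 4 w = 4 + 0 w = 4 + 0 = 4$)
$\sqrt{-20391 + K{\left(74,-98 \right)}} = \sqrt{-20391 + 4} = \sqrt{-20387} = i \sqrt{20387}$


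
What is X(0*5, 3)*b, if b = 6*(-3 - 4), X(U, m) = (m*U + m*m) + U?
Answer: -378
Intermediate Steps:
X(U, m) = U + m**2 + U*m (X(U, m) = (U*m + m**2) + U = (m**2 + U*m) + U = U + m**2 + U*m)
b = -42 (b = 6*(-7) = -42)
X(0*5, 3)*b = (0*5 + 3**2 + (0*5)*3)*(-42) = (0 + 9 + 0*3)*(-42) = (0 + 9 + 0)*(-42) = 9*(-42) = -378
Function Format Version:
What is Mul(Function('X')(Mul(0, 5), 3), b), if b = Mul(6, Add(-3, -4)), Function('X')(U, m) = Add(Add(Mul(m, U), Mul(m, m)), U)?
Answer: -378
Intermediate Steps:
Function('X')(U, m) = Add(U, Pow(m, 2), Mul(U, m)) (Function('X')(U, m) = Add(Add(Mul(U, m), Pow(m, 2)), U) = Add(Add(Pow(m, 2), Mul(U, m)), U) = Add(U, Pow(m, 2), Mul(U, m)))
b = -42 (b = Mul(6, -7) = -42)
Mul(Function('X')(Mul(0, 5), 3), b) = Mul(Add(Mul(0, 5), Pow(3, 2), Mul(Mul(0, 5), 3)), -42) = Mul(Add(0, 9, Mul(0, 3)), -42) = Mul(Add(0, 9, 0), -42) = Mul(9, -42) = -378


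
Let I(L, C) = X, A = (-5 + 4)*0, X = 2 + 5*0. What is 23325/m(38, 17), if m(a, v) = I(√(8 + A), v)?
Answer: 23325/2 ≈ 11663.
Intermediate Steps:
X = 2 (X = 2 + 0 = 2)
A = 0 (A = -1*0 = 0)
I(L, C) = 2
m(a, v) = 2
23325/m(38, 17) = 23325/2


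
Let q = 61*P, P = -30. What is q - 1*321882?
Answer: -323712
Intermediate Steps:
q = -1830 (q = 61*(-30) = -1830)
q - 1*321882 = -1830 - 1*321882 = -1830 - 321882 = -323712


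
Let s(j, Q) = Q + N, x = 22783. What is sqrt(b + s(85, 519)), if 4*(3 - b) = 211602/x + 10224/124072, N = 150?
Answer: 29*sqrt(99413676359108787)/353341547 ≈ 25.878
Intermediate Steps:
s(j, Q) = 150 + Q (s(j, Q) = Q + 150 = 150 + Q)
b = 232311618/353341547 (b = 3 - (211602/22783 + 10224/124072)/4 = 3 - (211602*(1/22783) + 10224*(1/124072))/4 = 3 - (211602/22783 + 1278/15509)/4 = 3 - 1/4*3310852092/353341547 = 3 - 827713023/353341547 = 232311618/353341547 ≈ 0.65747)
sqrt(b + s(85, 519)) = sqrt(232311618/353341547 + (150 + 519)) = sqrt(232311618/353341547 + 669) = sqrt(236617806561/353341547) = 29*sqrt(99413676359108787)/353341547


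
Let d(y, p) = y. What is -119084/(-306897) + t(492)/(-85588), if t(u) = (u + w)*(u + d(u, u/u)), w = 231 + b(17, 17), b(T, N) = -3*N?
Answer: -48185716516/6566675109 ≈ -7.3379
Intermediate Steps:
w = 180 (w = 231 - 3*17 = 231 - 51 = 180)
t(u) = 2*u*(180 + u) (t(u) = (u + 180)*(u + u) = (180 + u)*(2*u) = 2*u*(180 + u))
-119084/(-306897) + t(492)/(-85588) = -119084/(-306897) + (2*492*(180 + 492))/(-85588) = -119084*(-1/306897) + (2*492*672)*(-1/85588) = 119084/306897 + 661248*(-1/85588) = 119084/306897 - 165312/21397 = -48185716516/6566675109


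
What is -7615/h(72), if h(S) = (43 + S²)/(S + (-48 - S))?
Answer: 365520/5227 ≈ 69.929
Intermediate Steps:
h(S) = -43/48 - S²/48 (h(S) = (43 + S²)/(-48) = (43 + S²)*(-1/48) = -43/48 - S²/48)
-7615/h(72) = -7615/(-43/48 - 1/48*72²) = -7615/(-43/48 - 1/48*5184) = -7615/(-43/48 - 108) = -7615/(-5227/48) = -7615*(-48/5227) = 365520/5227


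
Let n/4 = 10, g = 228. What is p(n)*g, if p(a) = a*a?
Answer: 364800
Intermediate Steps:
n = 40 (n = 4*10 = 40)
p(a) = a**2
p(n)*g = 40**2*228 = 1600*228 = 364800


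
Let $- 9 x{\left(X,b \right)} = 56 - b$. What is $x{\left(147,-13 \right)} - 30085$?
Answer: $- \frac{90278}{3} \approx -30093.0$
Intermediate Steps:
$x{\left(X,b \right)} = - \frac{56}{9} + \frac{b}{9}$ ($x{\left(X,b \right)} = - \frac{56 - b}{9} = - \frac{56}{9} + \frac{b}{9}$)
$x{\left(147,-13 \right)} - 30085 = \left(- \frac{56}{9} + \frac{1}{9} \left(-13\right)\right) - 30085 = \left(- \frac{56}{9} - \frac{13}{9}\right) - 30085 = - \frac{23}{3} - 30085 = - \frac{90278}{3}$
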